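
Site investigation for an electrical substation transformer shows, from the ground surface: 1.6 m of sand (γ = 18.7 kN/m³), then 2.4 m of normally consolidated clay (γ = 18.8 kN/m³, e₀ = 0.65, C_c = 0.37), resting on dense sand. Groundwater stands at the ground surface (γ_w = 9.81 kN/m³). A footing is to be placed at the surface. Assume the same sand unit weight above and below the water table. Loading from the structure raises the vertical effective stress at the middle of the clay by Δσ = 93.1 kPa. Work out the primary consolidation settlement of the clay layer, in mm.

S_c ≈ 363 mm

Mid-depth of clay below the ground surface: z = 1.6 + 2.4/2 = 2.8 m.
Total vertical stress at mid-clay: σ_v = 18.7×1.6 + 18.8×1.2 = 52.48 kPa.
Pore pressure: u = 9.81×(2.8 − 0) = 27.468 kPa.
Initial effective stress: σ'_0 = σ_v − u = 52.48 − 27.468 = 25.012 kPa.
Final effective stress: σ'_f = σ'_0 + Δσ = 25.012 + 93.1 = 118.11 kPa.
Normally consolidated clay, so the full stress increment lies on the virgin compression line:
S_c = C_c·H/(1+e₀)·log₁₀(σ'_f/σ'_0) = 0.37×2.4/(1+0.65)×log₁₀(118.11/25.012)
    = 0.53818 × 0.67414 = 0.3628 m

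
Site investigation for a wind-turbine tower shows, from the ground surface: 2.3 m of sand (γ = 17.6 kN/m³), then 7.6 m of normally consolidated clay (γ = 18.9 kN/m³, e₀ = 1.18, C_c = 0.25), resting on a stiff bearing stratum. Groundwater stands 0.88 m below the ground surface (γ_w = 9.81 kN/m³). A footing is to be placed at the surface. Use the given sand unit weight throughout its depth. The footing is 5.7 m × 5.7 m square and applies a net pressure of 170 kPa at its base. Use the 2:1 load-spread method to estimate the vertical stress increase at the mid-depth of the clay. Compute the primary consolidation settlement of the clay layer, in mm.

S_c ≈ 189 mm

Mid-depth of clay below the ground surface: z = 2.3 + 7.6/2 = 6.1 m.
Total vertical stress at mid-clay: σ_v = 17.6×2.3 + 18.9×3.8 = 112.3 kPa.
Pore pressure: u = 9.81×(6.1 − 0.88) = 51.208 kPa.
Initial effective stress: σ'_0 = σ_v − u = 112.3 − 51.208 = 61.092 kPa.
Stress increase at mid-clay by the 2:1 spreading method:
Δσ = qBL/((B+z)(L+z)) = 170×5.7×5.7/((5.7+6.1)(5.7+6.1)) = 39.667 kPa
Final effective stress: σ'_f = σ'_0 + Δσ = 61.092 + 39.667 = 100.76 kPa.
Normally consolidated clay, so the full stress increment lies on the virgin compression line:
S_c = C_c·H/(1+e₀)·log₁₀(σ'_f/σ'_0) = 0.25×7.6/(1+1.18)×log₁₀(100.76/61.092)
    = 0.87156 × 0.2173 = 0.1894 m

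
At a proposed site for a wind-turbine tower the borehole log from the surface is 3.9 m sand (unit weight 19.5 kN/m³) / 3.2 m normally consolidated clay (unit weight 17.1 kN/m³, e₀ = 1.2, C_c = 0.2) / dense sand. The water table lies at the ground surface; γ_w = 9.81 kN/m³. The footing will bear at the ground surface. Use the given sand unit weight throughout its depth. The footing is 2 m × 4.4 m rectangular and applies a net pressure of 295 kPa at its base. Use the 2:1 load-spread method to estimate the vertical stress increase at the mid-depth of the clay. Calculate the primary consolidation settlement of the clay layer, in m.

Mid-depth of clay below the ground surface: z = 3.9 + 3.2/2 = 5.5 m.
Total vertical stress at mid-clay: σ_v = 19.5×3.9 + 17.1×1.6 = 103.41 kPa.
Pore pressure: u = 9.81×(5.5 − 0) = 53.955 kPa.
Initial effective stress: σ'_0 = σ_v − u = 103.41 − 53.955 = 49.455 kPa.
Stress increase at mid-clay by the 2:1 spreading method:
Δσ = qBL/((B+z)(L+z)) = 295×2×4.4/((2+5.5)(4.4+5.5)) = 34.963 kPa
Final effective stress: σ'_f = σ'_0 + Δσ = 49.455 + 34.963 = 84.418 kPa.
Normally consolidated clay, so the full stress increment lies on the virgin compression line:
S_c = C_c·H/(1+e₀)·log₁₀(σ'_f/σ'_0) = 0.2×3.2/(1+1.2)×log₁₀(84.418/49.455)
    = 0.29091 × 0.23222 = 0.06756 m

S_c ≈ 0.0676 m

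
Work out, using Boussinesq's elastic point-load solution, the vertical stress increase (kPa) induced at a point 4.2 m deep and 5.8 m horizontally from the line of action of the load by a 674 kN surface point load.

Boussinesq vertical stress below a point load on an elastic half-space:
Δσ_z = 3P/(2πz²) · [1 + (r/z)²]^(−5/2)
r/z = 5.8/4.2 = 1.381; [1+(r/z)²]^(−5/2) = 0.069403.
Δσ_z = 3×674/(2π×4.2²) × 0.069403 = 18.243 × 0.069403 = 1.266 kPa

Δσ_z ≈ 1.27 kPa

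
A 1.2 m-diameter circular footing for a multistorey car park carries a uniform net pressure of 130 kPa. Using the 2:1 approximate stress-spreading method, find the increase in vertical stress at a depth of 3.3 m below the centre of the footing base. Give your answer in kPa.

By the 2:1 method the load spreads at 1 horizontal : 2 vertical, so at depth z the loaded area has grown by z in each plan dimension:
Δσ ≈ qD²/(D+z)² = 130×1.2²/(1.2+3.3)² = 9.2444 kPa

Δσ_z ≈ 9.24 kPa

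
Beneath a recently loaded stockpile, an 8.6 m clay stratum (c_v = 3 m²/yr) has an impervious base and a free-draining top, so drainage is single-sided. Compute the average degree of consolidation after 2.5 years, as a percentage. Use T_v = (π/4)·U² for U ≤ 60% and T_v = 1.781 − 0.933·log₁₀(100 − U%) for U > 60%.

U ≈ 35.9 %

Drainage path length: H_d = H = 8.6 m (single drainage).
T_v = c_v·t/H_d² = 3×2.5/8.6² = 0.10141.
T_v = 0.10141 corresponds to the U ≤ 60% branch:
U = √(4T_v/π) = 0.3593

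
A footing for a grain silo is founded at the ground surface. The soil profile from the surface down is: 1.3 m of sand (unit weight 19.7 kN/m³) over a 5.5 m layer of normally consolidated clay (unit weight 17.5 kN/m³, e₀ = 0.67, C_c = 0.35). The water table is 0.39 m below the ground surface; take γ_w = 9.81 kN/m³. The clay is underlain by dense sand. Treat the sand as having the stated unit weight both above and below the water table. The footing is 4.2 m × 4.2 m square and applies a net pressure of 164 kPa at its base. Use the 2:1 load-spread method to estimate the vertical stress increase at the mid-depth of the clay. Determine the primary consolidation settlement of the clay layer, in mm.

S_c ≈ 377 mm

Mid-depth of clay below the ground surface: z = 1.3 + 5.5/2 = 4.05 m.
Total vertical stress at mid-clay: σ_v = 19.7×1.3 + 17.5×2.75 = 73.735 kPa.
Pore pressure: u = 9.81×(4.05 − 0.39) = 35.905 kPa.
Initial effective stress: σ'_0 = σ_v − u = 73.735 − 35.905 = 37.83 kPa.
Stress increase at mid-clay by the 2:1 spreading method:
Δσ = qBL/((B+z)(L+z)) = 164×4.2×4.2/((4.2+4.05)(4.2+4.05)) = 42.504 kPa
Final effective stress: σ'_f = σ'_0 + Δσ = 37.83 + 42.504 = 80.334 kPa.
Normally consolidated clay, so the full stress increment lies on the virgin compression line:
S_c = C_c·H/(1+e₀)·log₁₀(σ'_f/σ'_0) = 0.35×5.5/(1+0.67)×log₁₀(80.334/37.83)
    = 1.1527 × 0.32706 = 0.377 m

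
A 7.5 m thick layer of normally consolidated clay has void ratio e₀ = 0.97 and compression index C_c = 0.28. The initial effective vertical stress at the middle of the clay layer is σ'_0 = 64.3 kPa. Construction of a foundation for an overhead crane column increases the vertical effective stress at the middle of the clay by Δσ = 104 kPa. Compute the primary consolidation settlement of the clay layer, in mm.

S_c ≈ 445 mm

Final effective stress: σ'_f = σ'_0 + Δσ = 64.3 + 104 = 168.3 kPa.
Normally consolidated clay, so the full stress increment lies on the virgin compression line:
S_c = C_c·H/(1+e₀)·log₁₀(σ'_f/σ'_0) = 0.28×7.5/(1+0.97)×log₁₀(168.3/64.3)
    = 1.066 × 0.41787 = 0.4454 m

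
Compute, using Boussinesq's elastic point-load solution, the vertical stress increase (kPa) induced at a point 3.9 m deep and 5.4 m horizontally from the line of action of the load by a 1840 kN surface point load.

Δσ_z ≈ 3.97 kPa

Boussinesq vertical stress below a point load on an elastic half-space:
Δσ_z = 3P/(2πz²) · [1 + (r/z)²]^(−5/2)
r/z = 5.4/3.9 = 1.3846; [1+(r/z)²]^(−5/2) = 0.068802.
Δσ_z = 3×1840/(2π×3.9²) × 0.068802 = 57.76 × 0.068802 = 3.974 kPa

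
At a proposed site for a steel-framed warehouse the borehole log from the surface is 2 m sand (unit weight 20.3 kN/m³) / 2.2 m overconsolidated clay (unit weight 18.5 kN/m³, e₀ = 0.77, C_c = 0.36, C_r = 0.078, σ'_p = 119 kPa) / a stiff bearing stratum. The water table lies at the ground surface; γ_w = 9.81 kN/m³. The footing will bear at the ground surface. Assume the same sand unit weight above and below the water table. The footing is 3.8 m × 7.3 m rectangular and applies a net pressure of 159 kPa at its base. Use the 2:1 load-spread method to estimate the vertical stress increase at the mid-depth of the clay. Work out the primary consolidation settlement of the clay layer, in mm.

S_c ≈ 46.4 mm

Mid-depth of clay below the ground surface: z = 2 + 2.2/2 = 3.1 m.
Total vertical stress at mid-clay: σ_v = 20.3×2 + 18.5×1.1 = 60.95 kPa.
Pore pressure: u = 9.81×(3.1 − 0) = 30.411 kPa.
Initial effective stress: σ'_0 = σ_v − u = 60.95 − 30.411 = 30.539 kPa.
Stress increase at mid-clay by the 2:1 spreading method:
Δσ = qBL/((B+z)(L+z)) = 159×3.8×7.3/((3.8+3.1)(7.3+3.1)) = 61.464 kPa
Final effective stress: σ'_f = 30.539 + 61.464 = 92.003 kPa.
σ'_f = 92.003 ≤ σ'_p = 119 kPa, so the clay remains overconsolidated and only the recompression index applies:
S_c = C_r·H/(1+e₀)·log₁₀(σ'_f/σ'_0) = 0.078×2.2/1.77×log₁₀(92.003/30.539)
    = 0.096946 × 0.47895 = 0.04643 m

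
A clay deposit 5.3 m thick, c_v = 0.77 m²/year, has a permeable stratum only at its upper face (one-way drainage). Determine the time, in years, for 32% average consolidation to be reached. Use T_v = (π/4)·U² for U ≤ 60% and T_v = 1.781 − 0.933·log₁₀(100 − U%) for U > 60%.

Drainage path length: H_d = H = 5.3 m (single drainage).
U ≤ 60%: T_v = (π/4)·U² = (π/4)×0.32² = 0.080425.
t = T_v·H_d²/c_v = 0.080425×5.3²/0.77 = 2.934 years.

t ≈ 2.93 years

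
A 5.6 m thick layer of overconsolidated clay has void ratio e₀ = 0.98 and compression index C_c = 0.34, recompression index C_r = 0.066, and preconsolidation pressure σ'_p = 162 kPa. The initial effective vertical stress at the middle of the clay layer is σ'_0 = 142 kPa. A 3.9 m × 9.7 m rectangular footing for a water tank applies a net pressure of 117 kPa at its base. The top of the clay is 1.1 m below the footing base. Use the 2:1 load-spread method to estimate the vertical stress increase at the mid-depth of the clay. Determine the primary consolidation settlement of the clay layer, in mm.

S_c ≈ 63.2 mm

Mid-depth of clay below the footing base: z = 1.1 + 5.6/2 = 3.9 m.
Stress increase at mid-clay by the 2:1 spreading method:
Δσ = qBL/((B+z)(L+z)) = 117×3.9×9.7/((3.9+3.9)(9.7+3.9)) = 41.724 kPa
Final effective stress: σ'_f = 142 + 41.724 = 183.72 kPa.
σ'_f = 183.72 > σ'_p = 162 kPa, so the stress path crosses the preconsolidation pressure — recompression up to σ'_p, then virgin compression beyond:
S_c = H/(1+e₀)·[C_r·log₁₀(σ'_p/σ'_0) + C_c·log₁₀(σ'_f/σ'_p)]
    = 5.6/1.98 × [0.066×log₁₀(162/142) + 0.34×log₁₀(183.72/162)]
    = 2.8283 × [0.003777 + 0.018578] = 0.06323 m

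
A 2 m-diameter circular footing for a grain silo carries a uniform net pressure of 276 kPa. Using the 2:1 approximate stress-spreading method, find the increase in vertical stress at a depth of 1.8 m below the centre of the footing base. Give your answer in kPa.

Δσ_z ≈ 76.5 kPa

By the 2:1 method the load spreads at 1 horizontal : 2 vertical, so at depth z the loaded area has grown by z in each plan dimension:
Δσ ≈ qD²/(D+z)² = 276×2²/(2+1.8)² = 76.454 kPa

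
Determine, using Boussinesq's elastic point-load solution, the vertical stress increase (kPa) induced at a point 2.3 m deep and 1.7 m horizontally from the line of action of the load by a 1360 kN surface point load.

Δσ_z ≈ 41.3 kPa

Boussinesq vertical stress below a point load on an elastic half-space:
Δσ_z = 3P/(2πz²) · [1 + (r/z)²]^(−5/2)
r/z = 1.7/2.3 = 0.73913; [1+(r/z)²]^(−5/2) = 0.33632.
Δσ_z = 3×1360/(2π×2.3²) × 0.33632 = 122.75 × 0.33632 = 41.28 kPa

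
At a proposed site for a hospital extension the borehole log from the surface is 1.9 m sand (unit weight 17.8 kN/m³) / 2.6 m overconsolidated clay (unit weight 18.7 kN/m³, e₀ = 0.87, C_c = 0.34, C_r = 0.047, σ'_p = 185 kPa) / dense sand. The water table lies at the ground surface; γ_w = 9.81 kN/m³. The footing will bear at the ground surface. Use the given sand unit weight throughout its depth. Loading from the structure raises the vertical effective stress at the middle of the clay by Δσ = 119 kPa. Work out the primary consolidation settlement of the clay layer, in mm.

Mid-depth of clay below the ground surface: z = 1.9 + 2.6/2 = 3.2 m.
Total vertical stress at mid-clay: σ_v = 17.8×1.9 + 18.7×1.3 = 58.13 kPa.
Pore pressure: u = 9.81×(3.2 − 0) = 31.392 kPa.
Initial effective stress: σ'_0 = σ_v − u = 58.13 − 31.392 = 26.738 kPa.
Final effective stress: σ'_f = 26.738 + 119 = 145.74 kPa.
σ'_f = 145.74 ≤ σ'_p = 185 kPa, so the clay remains overconsolidated and only the recompression index applies:
S_c = C_r·H/(1+e₀)·log₁₀(σ'_f/σ'_0) = 0.047×2.6/1.87×log₁₀(145.74/26.738)
    = 0.065349 × 0.73645 = 0.04813 m

S_c ≈ 48.1 mm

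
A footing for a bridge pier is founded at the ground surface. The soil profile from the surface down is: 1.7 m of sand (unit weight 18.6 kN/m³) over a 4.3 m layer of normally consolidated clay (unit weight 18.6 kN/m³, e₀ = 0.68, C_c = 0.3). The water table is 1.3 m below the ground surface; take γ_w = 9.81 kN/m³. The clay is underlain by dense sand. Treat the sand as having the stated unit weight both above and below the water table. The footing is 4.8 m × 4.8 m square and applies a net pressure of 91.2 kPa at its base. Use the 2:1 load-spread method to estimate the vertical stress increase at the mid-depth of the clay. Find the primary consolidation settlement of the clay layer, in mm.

S_c ≈ 157 mm

Mid-depth of clay below the ground surface: z = 1.7 + 4.3/2 = 3.85 m.
Total vertical stress at mid-clay: σ_v = 18.6×1.7 + 18.6×2.15 = 71.61 kPa.
Pore pressure: u = 9.81×(3.85 − 1.3) = 25.015 kPa.
Initial effective stress: σ'_0 = σ_v − u = 71.61 − 25.015 = 46.595 kPa.
Stress increase at mid-clay by the 2:1 spreading method:
Δσ = qBL/((B+z)(L+z)) = 91.2×4.8×4.8/((4.8+3.85)(4.8+3.85)) = 28.083 kPa
Final effective stress: σ'_f = σ'_0 + Δσ = 46.595 + 28.083 = 74.678 kPa.
Normally consolidated clay, so the full stress increment lies on the virgin compression line:
S_c = C_c·H/(1+e₀)·log₁₀(σ'_f/σ'_0) = 0.3×4.3/(1+0.68)×log₁₀(74.678/46.595)
    = 0.76786 × 0.20485 = 0.1573 m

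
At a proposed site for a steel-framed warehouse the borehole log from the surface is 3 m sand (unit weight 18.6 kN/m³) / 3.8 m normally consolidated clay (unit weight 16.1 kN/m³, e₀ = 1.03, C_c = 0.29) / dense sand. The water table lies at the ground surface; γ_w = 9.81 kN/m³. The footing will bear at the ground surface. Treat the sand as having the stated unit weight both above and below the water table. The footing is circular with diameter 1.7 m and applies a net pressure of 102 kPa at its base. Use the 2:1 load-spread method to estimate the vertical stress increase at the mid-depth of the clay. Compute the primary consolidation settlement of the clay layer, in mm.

Mid-depth of clay below the ground surface: z = 3 + 3.8/2 = 4.9 m.
Total vertical stress at mid-clay: σ_v = 18.6×3 + 16.1×1.9 = 86.39 kPa.
Pore pressure: u = 9.81×(4.9 − 0) = 48.069 kPa.
Initial effective stress: σ'_0 = σ_v − u = 86.39 − 48.069 = 38.321 kPa.
Stress increase at mid-clay by the 2:1 spreading method:
Δσ ≈ qD²/(D+z)² = 102×1.7²/(1.7+4.9)² = 6.7672 kPa
Final effective stress: σ'_f = σ'_0 + Δσ = 38.321 + 6.7672 = 45.088 kPa.
Normally consolidated clay, so the full stress increment lies on the virgin compression line:
S_c = C_c·H/(1+e₀)·log₁₀(σ'_f/σ'_0) = 0.29×3.8/(1+1.03)×log₁₀(45.088/38.321)
    = 0.54286 × 0.070624 = 0.03834 m

S_c ≈ 38.3 mm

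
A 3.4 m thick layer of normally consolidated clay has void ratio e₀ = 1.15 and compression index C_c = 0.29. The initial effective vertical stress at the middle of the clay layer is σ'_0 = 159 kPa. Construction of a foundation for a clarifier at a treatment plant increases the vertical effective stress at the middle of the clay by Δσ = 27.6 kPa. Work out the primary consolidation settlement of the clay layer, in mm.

S_c ≈ 31.9 mm

Final effective stress: σ'_f = σ'_0 + Δσ = 159 + 27.6 = 186.6 kPa.
Normally consolidated clay, so the full stress increment lies on the virgin compression line:
S_c = C_c·H/(1+e₀)·log₁₀(σ'_f/σ'_0) = 0.29×3.4/(1+1.15)×log₁₀(186.6/159)
    = 0.4586 × 0.069515 = 0.03188 m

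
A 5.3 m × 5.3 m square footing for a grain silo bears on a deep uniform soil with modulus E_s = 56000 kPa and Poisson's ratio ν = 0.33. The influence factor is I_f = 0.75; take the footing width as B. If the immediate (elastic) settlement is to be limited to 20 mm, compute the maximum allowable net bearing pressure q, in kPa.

q ≈ 316 kPa

S_e = q·B·(1−ν²)/E_s · I_f  ⇒  q = S_e·E_s / (B·(1−ν²)·I_f).
q = 0.02 × 56000 / (5.3 × 0.8911 × 0.75) = 316.2 kPa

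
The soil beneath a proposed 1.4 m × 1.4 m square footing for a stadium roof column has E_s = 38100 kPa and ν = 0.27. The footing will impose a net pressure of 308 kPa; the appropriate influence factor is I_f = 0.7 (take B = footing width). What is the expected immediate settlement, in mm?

Immediate (elastic) settlement: S_e = q·B·(1−ν²)/E_s · I_f.
S_e = 308 × 1.4 × (1 − 0.27²) / 38100 × 0.7
    = 308 × 1.4 × 0.9271 / 38100 × 0.7
    = 0.007345 m = 7.345 mm

S_e ≈ 7.34 mm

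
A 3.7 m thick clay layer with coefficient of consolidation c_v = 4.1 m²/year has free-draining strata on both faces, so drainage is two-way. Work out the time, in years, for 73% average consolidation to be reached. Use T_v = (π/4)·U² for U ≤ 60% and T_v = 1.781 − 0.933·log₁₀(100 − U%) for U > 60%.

Drainage path length: H_d = H/2 = 1.85 m (double drainage).
U > 60%: T_v = 1.781 − 0.933·log₁₀(100 − 73) = 0.44554.
t = T_v·H_d²/c_v = 0.44554×1.85²/4.1 = 0.3719 years.

t ≈ 0.372 years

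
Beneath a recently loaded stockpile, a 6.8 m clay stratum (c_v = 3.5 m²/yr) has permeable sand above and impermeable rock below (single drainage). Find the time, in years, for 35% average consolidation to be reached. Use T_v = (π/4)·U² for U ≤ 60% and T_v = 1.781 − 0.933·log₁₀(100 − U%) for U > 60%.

Drainage path length: H_d = H = 6.8 m (single drainage).
U ≤ 60%: T_v = (π/4)·U² = (π/4)×0.35² = 0.096211.
t = T_v·H_d²/c_v = 0.096211×6.8²/3.5 = 1.271 years.

t ≈ 1.27 years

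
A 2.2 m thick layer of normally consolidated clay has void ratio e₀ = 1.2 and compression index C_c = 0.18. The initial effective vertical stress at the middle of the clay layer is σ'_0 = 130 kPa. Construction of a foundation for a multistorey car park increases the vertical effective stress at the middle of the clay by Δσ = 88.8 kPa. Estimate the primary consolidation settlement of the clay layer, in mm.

S_c ≈ 40.7 mm

Final effective stress: σ'_f = σ'_0 + Δσ = 130 + 88.8 = 218.8 kPa.
Normally consolidated clay, so the full stress increment lies on the virgin compression line:
S_c = C_c·H/(1+e₀)·log₁₀(σ'_f/σ'_0) = 0.18×2.2/(1+1.2)×log₁₀(218.8/130)
    = 0.18 × 0.2261 = 0.0407 m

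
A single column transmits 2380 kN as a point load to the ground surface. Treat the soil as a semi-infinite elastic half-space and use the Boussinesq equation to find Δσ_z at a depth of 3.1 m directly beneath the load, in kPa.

Boussinesq vertical stress below a point load on an elastic half-space:
Δσ_z = 3P/(2πz²) · [1 + (r/z)²]^(−5/2)
r/z = 0/3.1 = 0; [1+(r/z)²]^(−5/2) = 1.
Δσ_z = 3×2380/(2π×3.1²) × 1 = 118.25 × 1 = 118.2 kPa

Δσ_z ≈ 118 kPa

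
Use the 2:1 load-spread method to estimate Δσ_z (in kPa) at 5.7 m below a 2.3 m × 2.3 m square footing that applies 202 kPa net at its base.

By the 2:1 method the load spreads at 1 horizontal : 2 vertical, so at depth z the loaded area has grown by z in each plan dimension:
Δσ = qBL/((B+z)(L+z)) = 202×2.3×2.3/((2.3+5.7)(2.3+5.7)) = 16.697 kPa

Δσ_z ≈ 16.7 kPa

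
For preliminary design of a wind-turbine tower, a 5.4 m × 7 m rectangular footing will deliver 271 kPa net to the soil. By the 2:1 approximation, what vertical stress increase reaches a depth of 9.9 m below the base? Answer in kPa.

By the 2:1 method the load spreads at 1 horizontal : 2 vertical, so at depth z the loaded area has grown by z in each plan dimension:
Δσ = qBL/((B+z)(L+z)) = 271×5.4×7/((5.4+9.9)(7+9.9)) = 39.617 kPa

Δσ_z ≈ 39.6 kPa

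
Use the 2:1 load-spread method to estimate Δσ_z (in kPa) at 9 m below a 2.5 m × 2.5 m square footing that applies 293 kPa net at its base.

Δσ_z ≈ 13.8 kPa

By the 2:1 method the load spreads at 1 horizontal : 2 vertical, so at depth z the loaded area has grown by z in each plan dimension:
Δσ = qBL/((B+z)(L+z)) = 293×2.5×2.5/((2.5+9)(2.5+9)) = 13.847 kPa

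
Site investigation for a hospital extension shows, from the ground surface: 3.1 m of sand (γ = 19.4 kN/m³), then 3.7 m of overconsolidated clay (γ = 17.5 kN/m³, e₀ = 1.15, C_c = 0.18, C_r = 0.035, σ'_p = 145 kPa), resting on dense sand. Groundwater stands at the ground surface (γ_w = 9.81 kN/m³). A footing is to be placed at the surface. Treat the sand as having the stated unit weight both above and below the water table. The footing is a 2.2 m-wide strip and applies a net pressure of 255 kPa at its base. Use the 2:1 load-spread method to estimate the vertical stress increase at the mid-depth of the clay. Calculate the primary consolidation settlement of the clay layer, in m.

S_c ≈ 0.0268 m

Mid-depth of clay below the ground surface: z = 3.1 + 3.7/2 = 4.95 m.
Total vertical stress at mid-clay: σ_v = 19.4×3.1 + 17.5×1.85 = 92.515 kPa.
Pore pressure: u = 9.81×(4.95 − 0) = 48.56 kPa.
Initial effective stress: σ'_0 = σ_v − u = 92.515 − 48.56 = 43.955 kPa.
Stress increase at mid-clay by the 2:1 spreading method:
Δσ = qB/(B+z) = 255×2.2/(2.2+4.95) = 78.462 kPa
Final effective stress: σ'_f = 43.955 + 78.462 = 122.42 kPa.
σ'_f = 122.42 ≤ σ'_p = 145 kPa, so the clay remains overconsolidated and only the recompression index applies:
S_c = C_r·H/(1+e₀)·log₁₀(σ'_f/σ'_0) = 0.035×3.7/2.15×log₁₀(122.42/43.955)
    = 0.060232 × 0.44484 = 0.02679 m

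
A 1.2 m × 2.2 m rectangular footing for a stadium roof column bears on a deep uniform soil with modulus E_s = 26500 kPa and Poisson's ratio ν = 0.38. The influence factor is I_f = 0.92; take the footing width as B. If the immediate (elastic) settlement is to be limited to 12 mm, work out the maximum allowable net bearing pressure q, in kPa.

q ≈ 337 kPa

S_e = q·B·(1−ν²)/E_s · I_f  ⇒  q = S_e·E_s / (B·(1−ν²)·I_f).
q = 0.012 × 26500 / (1.2 × 0.8556 × 0.92) = 336.7 kPa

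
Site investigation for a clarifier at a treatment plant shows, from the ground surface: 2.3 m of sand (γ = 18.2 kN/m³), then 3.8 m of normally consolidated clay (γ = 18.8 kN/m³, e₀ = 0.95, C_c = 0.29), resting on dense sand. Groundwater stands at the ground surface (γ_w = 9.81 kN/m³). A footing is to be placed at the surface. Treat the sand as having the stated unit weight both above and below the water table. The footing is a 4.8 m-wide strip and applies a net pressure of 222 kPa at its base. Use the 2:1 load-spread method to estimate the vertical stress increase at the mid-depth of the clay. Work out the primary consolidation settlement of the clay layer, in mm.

S_c ≈ 355 mm

Mid-depth of clay below the ground surface: z = 2.3 + 3.8/2 = 4.2 m.
Total vertical stress at mid-clay: σ_v = 18.2×2.3 + 18.8×1.9 = 77.58 kPa.
Pore pressure: u = 9.81×(4.2 − 0) = 41.202 kPa.
Initial effective stress: σ'_0 = σ_v − u = 77.58 − 41.202 = 36.378 kPa.
Stress increase at mid-clay by the 2:1 spreading method:
Δσ = qB/(B+z) = 222×4.8/(4.8+4.2) = 118.4 kPa
Final effective stress: σ'_f = σ'_0 + Δσ = 36.378 + 118.4 = 154.78 kPa.
Normally consolidated clay, so the full stress increment lies on the virgin compression line:
S_c = C_c·H/(1+e₀)·log₁₀(σ'_f/σ'_0) = 0.29×3.8/(1+0.95)×log₁₀(154.78/36.378)
    = 0.56513 × 0.62888 = 0.3554 m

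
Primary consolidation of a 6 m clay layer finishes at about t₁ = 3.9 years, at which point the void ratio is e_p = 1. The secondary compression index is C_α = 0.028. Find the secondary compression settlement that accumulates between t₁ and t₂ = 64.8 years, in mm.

S_s ≈ 103 mm

Secondary compression: S_s = C_α·H/(1+e_p)·log₁₀(t₂/t₁)
S_s = 0.028×6/(1+1)×log₁₀(64.8/3.9)
    = 0.084 × 1.221 = 0.1025 m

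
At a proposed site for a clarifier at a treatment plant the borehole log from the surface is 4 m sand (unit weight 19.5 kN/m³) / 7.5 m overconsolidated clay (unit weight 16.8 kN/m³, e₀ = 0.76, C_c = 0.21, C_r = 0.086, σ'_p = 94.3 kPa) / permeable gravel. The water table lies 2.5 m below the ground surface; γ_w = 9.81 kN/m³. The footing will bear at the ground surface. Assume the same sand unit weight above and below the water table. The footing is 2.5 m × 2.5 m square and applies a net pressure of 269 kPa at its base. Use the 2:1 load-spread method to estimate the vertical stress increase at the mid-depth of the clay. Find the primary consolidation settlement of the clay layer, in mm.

S_c ≈ 51.9 mm

Mid-depth of clay below the ground surface: z = 4 + 7.5/2 = 7.75 m.
Total vertical stress at mid-clay: σ_v = 19.5×4 + 16.8×3.75 = 141 kPa.
Pore pressure: u = 9.81×(7.75 − 2.5) = 51.503 kPa.
Initial effective stress: σ'_0 = σ_v − u = 141 − 51.503 = 89.497 kPa.
Stress increase at mid-clay by the 2:1 spreading method:
Δσ = qBL/((B+z)(L+z)) = 269×2.5×2.5/((2.5+7.75)(2.5+7.75)) = 16.002 kPa
Final effective stress: σ'_f = 89.497 + 16.002 = 105.5 kPa.
σ'_f = 105.5 > σ'_p = 94.3 kPa, so the stress path crosses the preconsolidation pressure — recompression up to σ'_p, then virgin compression beyond:
S_c = H/(1+e₀)·[C_r·log₁₀(σ'_p/σ'_0) + C_c·log₁₀(σ'_f/σ'_p)]
    = 7.5/1.76 × [0.086×log₁₀(94.3/89.497) + 0.21×log₁₀(105.5/94.3)]
    = 4.2614 × [0.0019525 + 0.010236] = 0.05194 m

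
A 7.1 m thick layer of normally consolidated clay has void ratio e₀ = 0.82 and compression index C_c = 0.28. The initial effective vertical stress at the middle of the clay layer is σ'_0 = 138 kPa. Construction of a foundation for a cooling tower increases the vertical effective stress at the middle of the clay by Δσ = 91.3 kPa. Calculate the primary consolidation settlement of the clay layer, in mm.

Final effective stress: σ'_f = σ'_0 + Δσ = 138 + 91.3 = 229.3 kPa.
Normally consolidated clay, so the full stress increment lies on the virgin compression line:
S_c = C_c·H/(1+e₀)·log₁₀(σ'_f/σ'_0) = 0.28×7.1/(1+0.82)×log₁₀(229.3/138)
    = 1.0923 × 0.22052 = 0.2409 m

S_c ≈ 241 mm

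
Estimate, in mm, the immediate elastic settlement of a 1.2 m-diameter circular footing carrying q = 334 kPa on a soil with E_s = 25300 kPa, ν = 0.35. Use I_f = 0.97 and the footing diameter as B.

S_e ≈ 13.5 mm

Immediate (elastic) settlement: S_e = q·B·(1−ν²)/E_s · I_f.
S_e = 334 × 1.2 × (1 − 0.35²) / 25300 × 0.97
    = 334 × 1.2 × 0.8775 / 25300 × 0.97
    = 0.01348 m = 13.48 mm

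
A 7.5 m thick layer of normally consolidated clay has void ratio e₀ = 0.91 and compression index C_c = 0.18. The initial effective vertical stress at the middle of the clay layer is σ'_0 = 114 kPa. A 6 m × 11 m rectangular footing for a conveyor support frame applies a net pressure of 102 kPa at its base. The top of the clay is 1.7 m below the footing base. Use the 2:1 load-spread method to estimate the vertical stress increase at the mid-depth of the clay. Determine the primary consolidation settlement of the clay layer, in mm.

Mid-depth of clay below the footing base: z = 1.7 + 7.5/2 = 5.45 m.
Stress increase at mid-clay by the 2:1 spreading method:
Δσ = qBL/((B+z)(L+z)) = 102×6×11/((6+5.45)(11+5.45)) = 35.741 kPa
Final effective stress: σ'_f = σ'_0 + Δσ = 114 + 35.741 = 149.74 kPa.
Normally consolidated clay, so the full stress increment lies on the virgin compression line:
S_c = C_c·H/(1+e₀)·log₁₀(σ'_f/σ'_0) = 0.18×7.5/(1+0.91)×log₁₀(149.74/114)
    = 0.70681 × 0.11843 = 0.08371 m

S_c ≈ 83.7 mm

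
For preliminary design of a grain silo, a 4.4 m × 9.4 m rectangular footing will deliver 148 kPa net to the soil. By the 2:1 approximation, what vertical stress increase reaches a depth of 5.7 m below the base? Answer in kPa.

By the 2:1 method the load spreads at 1 horizontal : 2 vertical, so at depth z the loaded area has grown by z in each plan dimension:
Δσ = qBL/((B+z)(L+z)) = 148×4.4×9.4/((4.4+5.7)(9.4+5.7)) = 40.137 kPa

Δσ_z ≈ 40.1 kPa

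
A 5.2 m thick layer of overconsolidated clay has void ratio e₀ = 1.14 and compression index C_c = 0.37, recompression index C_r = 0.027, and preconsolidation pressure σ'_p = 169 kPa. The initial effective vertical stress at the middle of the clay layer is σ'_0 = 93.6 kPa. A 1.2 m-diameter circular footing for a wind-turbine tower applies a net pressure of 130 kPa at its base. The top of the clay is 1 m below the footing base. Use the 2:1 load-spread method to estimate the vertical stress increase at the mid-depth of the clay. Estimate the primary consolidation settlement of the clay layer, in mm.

Mid-depth of clay below the footing base: z = 1 + 5.2/2 = 3.6 m.
Stress increase at mid-clay by the 2:1 spreading method:
Δσ ≈ qD²/(D+z)² = 130×1.2²/(1.2+3.6)² = 8.125 kPa
Final effective stress: σ'_f = 93.6 + 8.125 = 101.72 kPa.
σ'_f = 101.72 ≤ σ'_p = 169 kPa, so the clay remains overconsolidated and only the recompression index applies:
S_c = C_r·H/(1+e₀)·log₁₀(σ'_f/σ'_0) = 0.027×5.2/2.14×log₁₀(101.72/93.6)
    = 0.065607 × 0.036131 = 0.00237 m

S_c ≈ 2.37 mm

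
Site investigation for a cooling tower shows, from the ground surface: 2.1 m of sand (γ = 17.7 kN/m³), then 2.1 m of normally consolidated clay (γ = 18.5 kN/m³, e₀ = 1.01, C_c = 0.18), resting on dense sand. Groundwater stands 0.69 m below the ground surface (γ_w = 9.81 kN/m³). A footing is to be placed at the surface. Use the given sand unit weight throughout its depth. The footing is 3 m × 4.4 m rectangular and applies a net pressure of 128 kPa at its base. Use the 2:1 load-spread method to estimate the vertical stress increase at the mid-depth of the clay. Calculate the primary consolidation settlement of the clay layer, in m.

Mid-depth of clay below the ground surface: z = 2.1 + 2.1/2 = 3.15 m.
Total vertical stress at mid-clay: σ_v = 17.7×2.1 + 18.5×1.05 = 56.595 kPa.
Pore pressure: u = 9.81×(3.15 − 0.69) = 24.133 kPa.
Initial effective stress: σ'_0 = σ_v − u = 56.595 − 24.133 = 32.462 kPa.
Stress increase at mid-clay by the 2:1 spreading method:
Δσ = qBL/((B+z)(L+z)) = 128×3×4.4/((3+3.15)(4.4+3.15)) = 36.388 kPa
Final effective stress: σ'_f = σ'_0 + Δσ = 32.462 + 36.388 = 68.85 kPa.
Normally consolidated clay, so the full stress increment lies on the virgin compression line:
S_c = C_c·H/(1+e₀)·log₁₀(σ'_f/σ'_0) = 0.18×2.1/(1+1.01)×log₁₀(68.85/32.462)
    = 0.18806 × 0.32653 = 0.06141 m

S_c ≈ 0.0614 m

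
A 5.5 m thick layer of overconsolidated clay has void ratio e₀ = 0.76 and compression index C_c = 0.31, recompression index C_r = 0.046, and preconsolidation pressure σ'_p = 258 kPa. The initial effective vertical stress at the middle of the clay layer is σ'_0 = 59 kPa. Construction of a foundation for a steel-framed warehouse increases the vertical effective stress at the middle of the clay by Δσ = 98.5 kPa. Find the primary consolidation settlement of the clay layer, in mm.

Final effective stress: σ'_f = 59 + 98.5 = 157.5 kPa.
σ'_f = 157.5 ≤ σ'_p = 258 kPa, so the clay remains overconsolidated and only the recompression index applies:
S_c = C_r·H/(1+e₀)·log₁₀(σ'_f/σ'_0) = 0.046×5.5/1.76×log₁₀(157.5/59)
    = 0.14375 × 0.42643 = 0.0613 m

S_c ≈ 61.3 mm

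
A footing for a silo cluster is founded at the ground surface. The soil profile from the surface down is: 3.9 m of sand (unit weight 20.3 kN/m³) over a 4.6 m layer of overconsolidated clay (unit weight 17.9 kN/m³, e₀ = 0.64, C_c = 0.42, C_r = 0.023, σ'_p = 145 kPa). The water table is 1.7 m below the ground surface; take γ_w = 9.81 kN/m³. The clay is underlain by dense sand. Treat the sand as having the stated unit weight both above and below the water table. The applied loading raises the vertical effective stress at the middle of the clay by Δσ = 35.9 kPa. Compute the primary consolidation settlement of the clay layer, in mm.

S_c ≈ 10.8 mm

Mid-depth of clay below the ground surface: z = 3.9 + 4.6/2 = 6.2 m.
Total vertical stress at mid-clay: σ_v = 20.3×3.9 + 17.9×2.3 = 120.34 kPa.
Pore pressure: u = 9.81×(6.2 − 1.7) = 44.145 kPa.
Initial effective stress: σ'_0 = σ_v − u = 120.34 − 44.145 = 76.195 kPa.
Final effective stress: σ'_f = 76.195 + 35.9 = 112.09 kPa.
σ'_f = 112.09 ≤ σ'_p = 145 kPa, so the clay remains overconsolidated and only the recompression index applies:
S_c = C_r·H/(1+e₀)·log₁₀(σ'_f/σ'_0) = 0.023×4.6/1.64×log₁₀(112.09/76.195)
    = 0.064513 × 0.16764 = 0.01081 m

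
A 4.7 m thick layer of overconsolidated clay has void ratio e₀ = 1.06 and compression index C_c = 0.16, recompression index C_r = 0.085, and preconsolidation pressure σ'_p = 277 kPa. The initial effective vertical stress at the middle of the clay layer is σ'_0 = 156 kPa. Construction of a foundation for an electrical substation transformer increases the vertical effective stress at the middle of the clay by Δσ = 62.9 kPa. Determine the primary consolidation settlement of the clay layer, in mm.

S_c ≈ 28.5 mm

Final effective stress: σ'_f = 156 + 62.9 = 218.9 kPa.
σ'_f = 218.9 ≤ σ'_p = 277 kPa, so the clay remains overconsolidated and only the recompression index applies:
S_c = C_r·H/(1+e₀)·log₁₀(σ'_f/σ'_0) = 0.085×4.7/2.06×log₁₀(218.9/156)
    = 0.19394 × 0.14712 = 0.02853 m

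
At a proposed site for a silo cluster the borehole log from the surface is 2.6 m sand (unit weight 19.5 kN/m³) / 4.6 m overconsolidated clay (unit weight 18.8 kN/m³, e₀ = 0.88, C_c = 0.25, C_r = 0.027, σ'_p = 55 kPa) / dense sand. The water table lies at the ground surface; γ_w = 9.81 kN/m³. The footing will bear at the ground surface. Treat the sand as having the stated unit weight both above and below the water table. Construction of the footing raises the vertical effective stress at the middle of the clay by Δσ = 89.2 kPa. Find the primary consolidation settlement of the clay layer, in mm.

Mid-depth of clay below the ground surface: z = 2.6 + 4.6/2 = 4.9 m.
Total vertical stress at mid-clay: σ_v = 19.5×2.6 + 18.8×2.3 = 93.94 kPa.
Pore pressure: u = 9.81×(4.9 − 0) = 48.069 kPa.
Initial effective stress: σ'_0 = σ_v − u = 93.94 − 48.069 = 45.871 kPa.
Final effective stress: σ'_f = 45.871 + 89.2 = 135.07 kPa.
σ'_f = 135.07 > σ'_p = 55 kPa, so the stress path crosses the preconsolidation pressure — recompression up to σ'_p, then virgin compression beyond:
S_c = H/(1+e₀)·[C_r·log₁₀(σ'_p/σ'_0) + C_c·log₁₀(σ'_f/σ'_p)]
    = 4.6/1.88 × [0.027×log₁₀(55/45.871) + 0.25×log₁₀(135.07/55)]
    = 2.4468 × [0.0021283 + 0.097549] = 0.2439 m

S_c ≈ 244 mm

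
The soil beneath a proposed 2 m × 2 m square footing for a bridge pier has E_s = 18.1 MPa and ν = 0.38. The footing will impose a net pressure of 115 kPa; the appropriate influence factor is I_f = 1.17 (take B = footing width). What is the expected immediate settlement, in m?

S_e ≈ 0.0127 m

Immediate (elastic) settlement: S_e = q·B·(1−ν²)/E_s · I_f.
E_s = 18.1 MPa = 18100 kPa.
S_e = 115 × 2 × (1 − 0.38²) / 18100 × 1.17
    = 115 × 2 × 0.8556 / 18100 × 1.17
    = 0.01272 m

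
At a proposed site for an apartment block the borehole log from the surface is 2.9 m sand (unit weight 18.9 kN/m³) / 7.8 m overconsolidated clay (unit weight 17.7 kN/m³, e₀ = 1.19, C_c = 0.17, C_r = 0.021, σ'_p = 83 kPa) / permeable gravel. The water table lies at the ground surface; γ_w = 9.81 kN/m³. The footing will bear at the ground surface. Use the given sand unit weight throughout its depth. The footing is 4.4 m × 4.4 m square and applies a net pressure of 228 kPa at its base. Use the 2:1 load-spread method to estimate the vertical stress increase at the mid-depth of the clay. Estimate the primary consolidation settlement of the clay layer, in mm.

Mid-depth of clay below the ground surface: z = 2.9 + 7.8/2 = 6.8 m.
Total vertical stress at mid-clay: σ_v = 18.9×2.9 + 17.7×3.9 = 123.84 kPa.
Pore pressure: u = 9.81×(6.8 − 0) = 66.708 kPa.
Initial effective stress: σ'_0 = σ_v − u = 123.84 − 66.708 = 57.132 kPa.
Stress increase at mid-clay by the 2:1 spreading method:
Δσ = qBL/((B+z)(L+z)) = 228×4.4×4.4/((4.4+6.8)(4.4+6.8)) = 35.189 kPa
Final effective stress: σ'_f = 57.132 + 35.189 = 92.321 kPa.
σ'_f = 92.321 > σ'_p = 83 kPa, so the stress path crosses the preconsolidation pressure — recompression up to σ'_p, then virgin compression beyond:
S_c = H/(1+e₀)·[C_r·log₁₀(σ'_p/σ'_0) + C_c·log₁₀(σ'_f/σ'_p)]
    = 7.8/2.19 × [0.021×log₁₀(83/57.132) + 0.17×log₁₀(92.321/83)]
    = 3.5616 × [0.0034062 + 0.0078578] = 0.04012 m

S_c ≈ 40.1 mm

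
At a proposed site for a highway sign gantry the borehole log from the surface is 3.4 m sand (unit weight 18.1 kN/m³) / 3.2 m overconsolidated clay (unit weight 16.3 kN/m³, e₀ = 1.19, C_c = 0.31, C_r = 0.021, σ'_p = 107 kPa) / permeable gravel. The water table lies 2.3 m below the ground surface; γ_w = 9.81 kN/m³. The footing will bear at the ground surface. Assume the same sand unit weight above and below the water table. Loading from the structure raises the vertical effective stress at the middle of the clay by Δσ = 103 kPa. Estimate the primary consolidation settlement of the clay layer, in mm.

S_c ≈ 91.6 mm

Mid-depth of clay below the ground surface: z = 3.4 + 3.2/2 = 5 m.
Total vertical stress at mid-clay: σ_v = 18.1×3.4 + 16.3×1.6 = 87.62 kPa.
Pore pressure: u = 9.81×(5 − 2.3) = 26.487 kPa.
Initial effective stress: σ'_0 = σ_v − u = 87.62 − 26.487 = 61.133 kPa.
Final effective stress: σ'_f = 61.133 + 103 = 164.13 kPa.
σ'_f = 164.13 > σ'_p = 107 kPa, so the stress path crosses the preconsolidation pressure — recompression up to σ'_p, then virgin compression beyond:
S_c = H/(1+e₀)·[C_r·log₁₀(σ'_p/σ'_0) + C_c·log₁₀(σ'_f/σ'_p)]
    = 3.2/2.19 × [0.021×log₁₀(107/61.133) + 0.31×log₁₀(164.13/107)]
    = 1.4612 × [0.0051053 + 0.057599] = 0.09162 m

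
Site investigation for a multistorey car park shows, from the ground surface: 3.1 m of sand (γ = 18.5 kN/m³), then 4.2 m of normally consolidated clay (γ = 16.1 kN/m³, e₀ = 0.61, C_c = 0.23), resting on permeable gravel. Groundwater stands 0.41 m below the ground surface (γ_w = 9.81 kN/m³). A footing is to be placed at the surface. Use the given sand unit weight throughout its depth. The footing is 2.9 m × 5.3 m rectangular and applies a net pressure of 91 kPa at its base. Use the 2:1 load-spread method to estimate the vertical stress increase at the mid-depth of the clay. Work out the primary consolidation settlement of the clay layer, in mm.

S_c ≈ 82.5 mm

Mid-depth of clay below the ground surface: z = 3.1 + 4.2/2 = 5.2 m.
Total vertical stress at mid-clay: σ_v = 18.5×3.1 + 16.1×2.1 = 91.16 kPa.
Pore pressure: u = 9.81×(5.2 − 0.41) = 46.99 kPa.
Initial effective stress: σ'_0 = σ_v − u = 91.16 − 46.99 = 44.17 kPa.
Stress increase at mid-clay by the 2:1 spreading method:
Δσ = qBL/((B+z)(L+z)) = 91×2.9×5.3/((2.9+5.2)(5.3+5.2)) = 16.445 kPa
Final effective stress: σ'_f = σ'_0 + Δσ = 44.17 + 16.445 = 60.615 kPa.
Normally consolidated clay, so the full stress increment lies on the virgin compression line:
S_c = C_c·H/(1+e₀)·log₁₀(σ'_f/σ'_0) = 0.23×4.2/(1+0.61)×log₁₀(60.615/44.17)
    = 0.6 × 0.13745 = 0.08247 m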